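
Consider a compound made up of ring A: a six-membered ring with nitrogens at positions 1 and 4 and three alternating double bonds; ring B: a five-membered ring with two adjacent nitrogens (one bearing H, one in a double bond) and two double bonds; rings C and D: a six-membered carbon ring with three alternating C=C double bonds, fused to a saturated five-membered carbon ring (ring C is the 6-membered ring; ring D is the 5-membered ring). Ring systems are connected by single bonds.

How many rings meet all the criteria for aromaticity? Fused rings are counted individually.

3

Ring A is planar and fully conjugated; 3 ring double bonds give 6 π electrons. That satisfies 4n+2 with n=1, so ring A is aromatic (pyrazine).
Ring B is fully conjugated (every ring atom contributes a p orbital); 2 ring double bonds (4 π electrons) plus a heteroatom lone pair (2) give 6 π electrons. That satisfies 4n+2 with n=1, so ring B is aromatic (pyrazole).
Ring C is planar and fully conjugated; 3 ring double bonds give 6 π electrons. 6 = 4(1)+2, so ring C is aromatic (benzene ring).
Ring D has three sp³ carbons, so it is not fully conjugated — not aromatic (cyclopentane ring).
Aromatic: A, B, C. Total: 3.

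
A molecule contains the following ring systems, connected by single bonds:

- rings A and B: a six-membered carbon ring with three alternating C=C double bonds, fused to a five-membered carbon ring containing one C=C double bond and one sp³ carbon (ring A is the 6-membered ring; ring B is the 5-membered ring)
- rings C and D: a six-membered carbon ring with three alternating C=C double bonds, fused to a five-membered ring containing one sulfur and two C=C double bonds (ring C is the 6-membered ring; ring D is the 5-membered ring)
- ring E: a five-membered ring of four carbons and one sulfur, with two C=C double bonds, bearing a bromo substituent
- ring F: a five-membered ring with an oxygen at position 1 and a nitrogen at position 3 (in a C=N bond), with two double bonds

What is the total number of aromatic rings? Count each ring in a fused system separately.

Ring A has a continuous p-orbital overlap around the ring; 3 ring double bonds give 6 π electrons. Since 6 = 4n+2 (n=1), ring A is aromatic (benzene ring).
Ring B has one sp³ carbon, so it is not fully conjugated — not aromatic (cyclopentene ring).
Rings C and D form a fused bicyclic system (with one sulfur) with 9 sp² atoms and 10 π electrons from ring double bonds plus a heteroatom lone pair. 10 = 4(2)+2, so the system is aromatic and both rings count as aromatic (benzothiophene).
Ring E is fully conjugated (every ring atom contributes a p orbital); 2 ring double bonds (4 π electrons) plus a heteroatom lone pair (2) give 6 π electrons. Since 6 = 4n+2 (n=1), ring E is aromatic (thiophene).
Ring F is planar and fully conjugated; 2 ring double bonds (4 π electrons) plus a heteroatom lone pair (2) give 6 π electrons. 6 = 4(1)+2, so ring F is aromatic (oxazole).
Aromatic: A, C, D, E, F. Total: 5.

5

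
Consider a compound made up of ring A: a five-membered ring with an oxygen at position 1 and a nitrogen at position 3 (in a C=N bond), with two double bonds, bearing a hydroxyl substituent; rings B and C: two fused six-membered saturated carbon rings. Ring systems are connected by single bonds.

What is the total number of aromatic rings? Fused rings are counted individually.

Ring A is planar and fully conjugated; 2 ring double bonds (4 π electrons) plus a heteroatom lone pair (2) give 6 π electrons. Since 6 = 4n+2 (n=1), ring A is aromatic (oxazole).
Ring B has only sp³ atoms, so it is not fully conjugated — not aromatic (cyclohexane ring).
Ring C has only sp³ atoms, so it is not fully conjugated — not aromatic (cyclohexane ring).
Aromatic: A. Total: 1.

1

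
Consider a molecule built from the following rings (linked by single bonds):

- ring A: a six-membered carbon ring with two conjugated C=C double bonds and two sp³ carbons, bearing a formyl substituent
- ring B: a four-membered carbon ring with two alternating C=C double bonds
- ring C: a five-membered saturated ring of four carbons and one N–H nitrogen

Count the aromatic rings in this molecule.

0

Ring A has two sp³ carbons, so it is not fully conjugated — not aromatic (1,3-cyclohexadiene).
Ring B has only sp² ring atoms; a planar conformation would have a fully conjugated π system of 4 electrons. But 4 = 4(1), which is 4n not 4n+2, so ring B is not aromatic (cyclobutadiene) — cyclobutadiene is antiaromatic and distorts to a rectangle.
Ring C has only sp³ atoms, so it is not fully conjugated — not aromatic (pyrrolidine).
No ring is aromatic. Total: 0.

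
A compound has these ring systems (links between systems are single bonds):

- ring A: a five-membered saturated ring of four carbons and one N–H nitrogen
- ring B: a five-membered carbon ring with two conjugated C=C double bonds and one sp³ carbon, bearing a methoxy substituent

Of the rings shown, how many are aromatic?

Ring A has only sp³ atoms, so it is not fully conjugated — not aromatic (pyrrolidine).
Ring B has one sp³ carbon, so it is not fully conjugated — not aromatic (cyclopentadiene).
No ring is aromatic. Total: 0.

0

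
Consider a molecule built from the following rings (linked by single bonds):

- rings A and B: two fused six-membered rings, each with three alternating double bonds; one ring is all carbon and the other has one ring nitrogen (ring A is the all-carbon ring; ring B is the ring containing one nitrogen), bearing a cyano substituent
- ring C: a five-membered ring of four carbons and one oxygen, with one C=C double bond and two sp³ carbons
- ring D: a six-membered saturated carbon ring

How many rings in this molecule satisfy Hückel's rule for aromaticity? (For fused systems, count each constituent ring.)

2

Rings A and B form a fused bicyclic system (with one nitrogen) with 10 sp² atoms and 10 π electrons from ring double bonds. 10 = 4(2)+2, so the system is aromatic and both rings count as aromatic (quinoline).
Ring C has two sp³ carbons, so it is not fully conjugated — not aromatic (2,3-dihydrofuran).
Ring D has only sp³ atoms, so it is not fully conjugated — not aromatic (cyclohexane).
Aromatic: A, B. Total: 2.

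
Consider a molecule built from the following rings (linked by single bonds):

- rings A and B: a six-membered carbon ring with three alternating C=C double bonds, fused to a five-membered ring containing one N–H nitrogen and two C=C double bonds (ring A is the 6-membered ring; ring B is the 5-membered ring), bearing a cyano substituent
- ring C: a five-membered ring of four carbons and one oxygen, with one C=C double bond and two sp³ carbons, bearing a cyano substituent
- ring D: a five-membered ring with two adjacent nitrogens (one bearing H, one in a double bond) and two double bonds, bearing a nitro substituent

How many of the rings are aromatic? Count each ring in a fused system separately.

3

Rings A and B form a fused bicyclic system (with one N–H) with 9 sp² atoms and 10 π electrons from ring double bonds plus a heteroatom lone pair. 10 = 4(2)+2, so the system is aromatic and both rings count as aromatic (indole).
Ring C has two sp³ carbons, so it is not fully conjugated — not aromatic (2,3-dihydrofuran).
Ring D has a continuous p-orbital overlap around the ring; 2 ring double bonds (4 π electrons) plus a heteroatom lone pair (2) give 6 π electrons. Since 6 = 4n+2 (n=1), ring D is aromatic (pyrazole).
Aromatic: A, B, D. Total: 3.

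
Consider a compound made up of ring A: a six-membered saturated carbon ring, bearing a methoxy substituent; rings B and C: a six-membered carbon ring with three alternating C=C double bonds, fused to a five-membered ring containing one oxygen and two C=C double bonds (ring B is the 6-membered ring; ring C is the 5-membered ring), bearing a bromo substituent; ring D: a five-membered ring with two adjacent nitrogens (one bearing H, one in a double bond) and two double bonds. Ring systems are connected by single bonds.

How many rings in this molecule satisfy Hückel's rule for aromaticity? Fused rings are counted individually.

3

Ring A has only sp³ atoms, so it is not fully conjugated — not aromatic (cyclohexane).
Rings B and C form a fused bicyclic system (with one oxygen) with 9 sp² atoms and 10 π electrons from ring double bonds plus a heteroatom lone pair. 10 = 4(2)+2, so the system is aromatic and both rings count as aromatic (benzofuran).
Ring D is fully conjugated (every ring atom contributes a p orbital); 2 ring double bonds (4 π electrons) plus a heteroatom lone pair (2) give 6 π electrons. 6 = 4(1)+2, so ring D is aromatic (pyrazole).
Aromatic: B, C, D. Total: 3.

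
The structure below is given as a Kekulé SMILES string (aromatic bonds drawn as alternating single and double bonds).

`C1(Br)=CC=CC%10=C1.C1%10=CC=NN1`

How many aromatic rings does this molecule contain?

The SMILES encodes a six-membered carbon ring with three alternating C=C double bonds; a five-membered ring with two adjacent nitrogens (one bearing H, one in a double bond) and two double bonds.
The 6-membered ring has a continuous p-orbital overlap around the ring; 3 ring double bonds give 6 π electrons. 6 = 4(1)+2, so it is aromatic (benzene).
The 5-membered ring with two adjacent nitrogens (one N–H, one =N–) is fully conjugated (every ring atom contributes a p orbital); 2 ring double bonds (4 π electrons) plus a heteroatom lone pair (2) give 6 π electrons. Since 6 = 4n+2 (n=1), it is aromatic (pyrazole).
2 of the 2 rings are aromatic. Total: 2.

2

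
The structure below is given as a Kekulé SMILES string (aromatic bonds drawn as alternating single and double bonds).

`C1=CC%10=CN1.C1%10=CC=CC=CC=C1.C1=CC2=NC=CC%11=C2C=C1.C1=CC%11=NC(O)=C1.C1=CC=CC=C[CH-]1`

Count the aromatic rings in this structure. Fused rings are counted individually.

The SMILES encodes a five-membered ring of four carbons and one nitrogen bearing a hydrogen, with two C=C double bonds; an eight-membered carbon ring with four alternating C=C double bonds; two fused six-membered rings, each with three alternating double bonds; one ring is all carbon and the other has one ring nitrogen; a six-membered ring of five carbons and one nitrogen with three alternating double bonds; a seven-membered all-carbon ring bearing a negative charge on one carbon, with three C=C double bonds.
The 5-membered ring with one N–H is fully conjugated (every ring atom contributes a p orbital); 2 ring double bonds (4 π electrons) plus a heteroatom lone pair (2) give 6 π electrons. Since 6 = 4n+2 (n=1), it is aromatic (pyrrole).
The 8-membered ring has only sp² ring atoms; a planar conformation would have a fully conjugated π system of 8 electrons. But 8 = 4(2), which is 4n not 4n+2, so it is not aromatic (cyclooctatetraene) — cyclooctatetraene distorts into a non-planar tub to avoid antiaromaticity.
The fused 6/6-membered bicyclic (with one nitrogen) is a single π system with 10 sp² atoms and 10 π electrons from ring double bonds. 10 = 4(2)+2, so the system is aromatic and both rings count as aromatic (quinoline).
The 6-membered ring with one nitrogen is fully conjugated (every ring atom contributes a p orbital); 3 ring double bonds give 6 π electrons. That satisfies 4n+2 with n=1, so it is aromatic (pyridine).
The 7-membered ring has only sp² ring atoms; a planar conformation would have a fully conjugated π system of 8 electrons. But 8 = 4(2), which is 4n not 4n+2, so it is not aromatic (cycloheptatrienyl anion).
4 of the 6 rings are aromatic. Total: 4.

4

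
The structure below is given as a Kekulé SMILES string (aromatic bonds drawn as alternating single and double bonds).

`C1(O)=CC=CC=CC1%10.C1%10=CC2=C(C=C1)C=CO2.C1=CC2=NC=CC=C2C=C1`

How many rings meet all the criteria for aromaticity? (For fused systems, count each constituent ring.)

4

The SMILES encodes a seven-membered carbon ring with three C=C double bonds and one sp³ carbon; a six-membered carbon ring with three alternating C=C double bonds, fused to a five-membered ring containing one oxygen and two C=C double bonds; two fused six-membered rings, each with three alternating double bonds; one ring is all carbon and the other has one ring nitrogen.
The 7-membered ring has one sp³ carbon, so it is not fully conjugated — not aromatic (cycloheptatriene).
The fused 6/5-membered bicyclic (with one oxygen) is a single π system with 9 sp² atoms and 10 π electrons from ring double bonds plus a heteroatom lone pair. 10 = 4(2)+2, so the system is aromatic and both rings count as aromatic (benzofuran).
The fused 6/6-membered bicyclic (with one nitrogen) is a single π system with 10 sp² atoms and 10 π electrons from ring double bonds. 10 = 4(2)+2, so the system is aromatic and both rings count as aromatic (quinoline).
4 of the 5 rings are aromatic. Total: 4.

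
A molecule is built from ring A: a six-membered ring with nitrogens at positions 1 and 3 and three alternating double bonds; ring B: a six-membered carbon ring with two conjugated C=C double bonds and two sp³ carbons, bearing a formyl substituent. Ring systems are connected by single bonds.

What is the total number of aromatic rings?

Ring A has a continuous p-orbital overlap around the ring; 3 ring double bonds give 6 π electrons. That satisfies 4n+2 with n=1, so ring A is aromatic (pyrimidine).
Ring B has two sp³ carbons, so it is not fully conjugated — not aromatic (1,3-cyclohexadiene).
Aromatic: A. Total: 1.

1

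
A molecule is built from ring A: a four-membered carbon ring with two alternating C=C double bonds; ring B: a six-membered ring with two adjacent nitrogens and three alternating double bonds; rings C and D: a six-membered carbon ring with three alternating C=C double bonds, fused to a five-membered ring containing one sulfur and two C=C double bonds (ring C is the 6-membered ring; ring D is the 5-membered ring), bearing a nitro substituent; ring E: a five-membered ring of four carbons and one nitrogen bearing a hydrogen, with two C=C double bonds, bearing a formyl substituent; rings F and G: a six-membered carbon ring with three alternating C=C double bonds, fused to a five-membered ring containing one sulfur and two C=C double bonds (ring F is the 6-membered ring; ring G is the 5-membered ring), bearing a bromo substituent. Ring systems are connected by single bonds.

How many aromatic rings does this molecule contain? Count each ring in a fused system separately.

6

Ring A has only sp² ring atoms; a planar conformation would have a fully conjugated π system of 4 electrons. But 4 = 4(1), which is 4n not 4n+2, so ring A is not aromatic (cyclobutadiene) — cyclobutadiene is antiaromatic and distorts to a rectangle.
Ring B is planar and fully conjugated; 3 ring double bonds give 6 π electrons. 6 = 4(1)+2, so ring B is aromatic (pyridazine).
Rings C and D form a fused bicyclic system (with one sulfur) with 9 sp² atoms and 10 π electrons from ring double bonds plus a heteroatom lone pair. 10 = 4(2)+2, so the system is aromatic and both rings count as aromatic (benzothiophene).
Ring E is planar and fully conjugated; 2 ring double bonds (4 π electrons) plus a heteroatom lone pair (2) give 6 π electrons. Since 6 = 4n+2 (n=1), ring E is aromatic (pyrrole).
Rings F and G form a fused bicyclic system (with one sulfur) with 9 sp² atoms and 10 π electrons from ring double bonds plus a heteroatom lone pair. 10 = 4(2)+2, so the system is aromatic and both rings count as aromatic (benzothiophene).
Aromatic: B, C, D, E, F, G. Total: 6.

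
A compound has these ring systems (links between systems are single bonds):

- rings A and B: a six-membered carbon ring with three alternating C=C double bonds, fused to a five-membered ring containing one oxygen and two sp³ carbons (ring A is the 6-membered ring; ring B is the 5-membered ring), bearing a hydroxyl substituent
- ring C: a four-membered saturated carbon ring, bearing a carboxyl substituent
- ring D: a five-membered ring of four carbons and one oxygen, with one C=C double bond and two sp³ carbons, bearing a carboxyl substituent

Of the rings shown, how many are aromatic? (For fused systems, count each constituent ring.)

Ring A is planar and fully conjugated; 3 ring double bonds give 6 π electrons. That satisfies 4n+2 with n=1, so ring A is aromatic (benzene ring).
Ring B has two sp³ carbons, so it is not fully conjugated — not aromatic (oxolane ring).
Ring C has only sp³ atoms, so it is not fully conjugated — not aromatic (cyclobutane).
Ring D has two sp³ carbons, so it is not fully conjugated — not aromatic (2,3-dihydrofuran).
Aromatic: A. Total: 1.

1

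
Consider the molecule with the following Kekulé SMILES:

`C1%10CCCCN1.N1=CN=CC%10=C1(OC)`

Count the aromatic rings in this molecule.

1

The SMILES encodes a six-membered saturated ring of five carbons and one N–H nitrogen; a six-membered ring with nitrogens at positions 1 and 3 and three alternating double bonds.
The 6-membered ring with one N–H has only sp³ atoms, so it is not fully conjugated — not aromatic (piperidine).
The 6-membered ring with two nitrogens (1,3) has a continuous p-orbital overlap around the ring; 3 ring double bonds give 6 π electrons. That satisfies 4n+2 with n=1, so it is aromatic (pyrimidine).
1 of the 2 rings is aromatic. Total: 1.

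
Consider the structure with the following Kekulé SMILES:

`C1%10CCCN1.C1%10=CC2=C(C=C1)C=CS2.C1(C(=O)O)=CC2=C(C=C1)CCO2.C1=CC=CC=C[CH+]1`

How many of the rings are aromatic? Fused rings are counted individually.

4

The SMILES encodes a five-membered saturated ring of four carbons and one N–H nitrogen; a six-membered carbon ring with three alternating C=C double bonds, fused to a five-membered ring containing one sulfur and two C=C double bonds; a six-membered carbon ring with three alternating C=C double bonds, fused to a five-membered ring containing one oxygen and two sp³ carbons; a seven-membered all-carbon ring bearing a positive charge on one carbon, with three C=C double bonds.
The 5-membered ring with one N–H has only sp³ atoms, so it is not fully conjugated — not aromatic (pyrrolidine).
The fused 6/5-membered bicyclic (with one sulfur) is a single π system with 9 sp² atoms and 10 π electrons from ring double bonds plus a heteroatom lone pair. 10 = 4(2)+2, so the system is aromatic and both rings count as aromatic (benzothiophene).
The 6-membered ring has a continuous p-orbital overlap around the ring; 3 ring double bonds give 6 π electrons. Since 6 = 4n+2 (n=1), it is aromatic (benzene ring).
The 5-membered ring with one oxygen has two sp³ carbons, so it is not fully conjugated — not aromatic (oxolane ring).
The 7-membered ring is fully conjugated (every ring atom contributes a p orbital); 3 ring double bonds (6 π electrons) plus the carbocation's empty p orbital (0, but keeps the ring conjugated) give 6 π electrons. Since 6 = 4n+2 (n=1), it is aromatic (tropylium cation).
4 of the 6 rings are aromatic. Total: 4.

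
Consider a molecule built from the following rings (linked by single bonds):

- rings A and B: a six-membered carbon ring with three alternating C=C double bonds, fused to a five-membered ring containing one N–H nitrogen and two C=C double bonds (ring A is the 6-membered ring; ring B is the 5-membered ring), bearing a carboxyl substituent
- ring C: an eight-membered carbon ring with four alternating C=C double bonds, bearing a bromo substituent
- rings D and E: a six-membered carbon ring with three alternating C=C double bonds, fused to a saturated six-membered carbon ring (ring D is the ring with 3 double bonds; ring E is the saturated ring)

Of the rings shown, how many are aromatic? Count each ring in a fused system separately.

Rings A and B form a fused bicyclic system (with one N–H) with 9 sp² atoms and 10 π electrons from ring double bonds plus a heteroatom lone pair. 10 = 4(2)+2, so the system is aromatic and both rings count as aromatic (indole).
Ring C has only sp² ring atoms; a planar conformation would have a fully conjugated π system of 8 electrons. But 8 = 4(2), which is 4n not 4n+2, so ring C is not aromatic (cyclooctatetraene) — cyclooctatetraene distorts into a non-planar tub to avoid antiaromaticity.
Ring D is fully conjugated (every ring atom contributes a p orbital); 3 ring double bonds give 6 π electrons. Since 6 = 4n+2 (n=1), ring D is aromatic (benzene ring).
Ring E has four sp³ carbons, so it is not fully conjugated — not aromatic (cyclohexane ring).
Aromatic: A, B, D. Total: 3.

3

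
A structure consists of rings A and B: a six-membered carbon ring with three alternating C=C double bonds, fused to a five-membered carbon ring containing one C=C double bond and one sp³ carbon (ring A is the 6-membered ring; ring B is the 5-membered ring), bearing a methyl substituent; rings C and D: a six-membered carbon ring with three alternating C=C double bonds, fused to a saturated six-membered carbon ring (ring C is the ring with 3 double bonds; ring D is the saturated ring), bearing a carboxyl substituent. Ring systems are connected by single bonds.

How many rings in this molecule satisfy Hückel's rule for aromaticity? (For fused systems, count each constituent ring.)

Ring A is fully conjugated (every ring atom contributes a p orbital); 3 ring double bonds give 6 π electrons. That satisfies 4n+2 with n=1, so ring A is aromatic (benzene ring).
Ring B has one sp³ carbon, so it is not fully conjugated — not aromatic (cyclopentene ring).
Ring C is planar and fully conjugated; 3 ring double bonds give 6 π electrons. That satisfies 4n+2 with n=1, so ring C is aromatic (benzene ring).
Ring D has four sp³ carbons, so it is not fully conjugated — not aromatic (cyclohexane ring).
Aromatic: A, C. Total: 2.

2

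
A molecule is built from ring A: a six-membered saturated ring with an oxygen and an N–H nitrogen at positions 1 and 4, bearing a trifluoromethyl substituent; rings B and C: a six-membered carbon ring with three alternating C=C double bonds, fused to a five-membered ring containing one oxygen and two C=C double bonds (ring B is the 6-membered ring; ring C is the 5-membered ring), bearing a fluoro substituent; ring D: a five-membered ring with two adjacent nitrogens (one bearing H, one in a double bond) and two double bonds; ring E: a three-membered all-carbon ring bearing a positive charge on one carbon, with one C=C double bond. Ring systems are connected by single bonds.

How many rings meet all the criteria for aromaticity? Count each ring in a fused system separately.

4

Ring A has only sp³ atoms, so it is not fully conjugated — not aromatic (morpholine).
Rings B and C form a fused bicyclic system (with one oxygen) with 9 sp² atoms and 10 π electrons from ring double bonds plus a heteroatom lone pair. 10 = 4(2)+2, so the system is aromatic and both rings count as aromatic (benzofuran).
Ring D is fully conjugated (every ring atom contributes a p orbital); 2 ring double bonds (4 π electrons) plus a heteroatom lone pair (2) give 6 π electrons. That satisfies 4n+2 with n=1, so ring D is aromatic (pyrazole).
Ring E is fully conjugated (every ring atom contributes a p orbital); 1 ring double bond (2 π electrons) plus the carbocation's empty p orbital (0, but keeps the ring conjugated) give 2 π electrons. That satisfies 4n+2 with n=0, so ring E is aromatic (cyclopropenyl cation).
Aromatic: B, C, D, E. Total: 4.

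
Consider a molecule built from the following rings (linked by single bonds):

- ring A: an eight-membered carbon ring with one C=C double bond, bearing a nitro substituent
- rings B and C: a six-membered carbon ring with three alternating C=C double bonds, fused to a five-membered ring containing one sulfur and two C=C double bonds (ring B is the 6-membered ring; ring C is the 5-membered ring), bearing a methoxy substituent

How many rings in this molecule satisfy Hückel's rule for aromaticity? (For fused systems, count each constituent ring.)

Ring A has six sp³ carbons, so it is not fully conjugated — not aromatic (cyclooctene).
Rings B and C form a fused bicyclic system (with one sulfur) with 9 sp² atoms and 10 π electrons from ring double bonds plus a heteroatom lone pair. 10 = 4(2)+2, so the system is aromatic and both rings count as aromatic (benzothiophene).
Aromatic: B, C. Total: 2.

2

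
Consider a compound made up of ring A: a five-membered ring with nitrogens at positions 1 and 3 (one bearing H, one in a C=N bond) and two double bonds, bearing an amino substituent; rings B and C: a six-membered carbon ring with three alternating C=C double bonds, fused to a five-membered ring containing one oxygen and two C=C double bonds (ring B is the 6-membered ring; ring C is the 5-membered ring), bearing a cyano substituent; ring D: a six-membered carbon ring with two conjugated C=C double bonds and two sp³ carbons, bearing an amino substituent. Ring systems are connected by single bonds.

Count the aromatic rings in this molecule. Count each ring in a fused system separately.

Ring A is planar and fully conjugated; 2 ring double bonds (4 π electrons) plus a heteroatom lone pair (2) give 6 π electrons. 6 = 4(1)+2, so ring A is aromatic (imidazole).
Rings B and C form a fused bicyclic system (with one oxygen) with 9 sp² atoms and 10 π electrons from ring double bonds plus a heteroatom lone pair. 10 = 4(2)+2, so the system is aromatic and both rings count as aromatic (benzofuran).
Ring D has two sp³ carbons, so it is not fully conjugated — not aromatic (1,3-cyclohexadiene).
Aromatic: A, B, C. Total: 3.

3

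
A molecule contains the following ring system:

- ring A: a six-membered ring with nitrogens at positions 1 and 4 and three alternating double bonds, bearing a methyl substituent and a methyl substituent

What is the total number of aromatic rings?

Ring A is planar and fully conjugated; 3 ring double bonds give 6 π electrons. 6 = 4(1)+2, so ring A is aromatic (pyrazine).

1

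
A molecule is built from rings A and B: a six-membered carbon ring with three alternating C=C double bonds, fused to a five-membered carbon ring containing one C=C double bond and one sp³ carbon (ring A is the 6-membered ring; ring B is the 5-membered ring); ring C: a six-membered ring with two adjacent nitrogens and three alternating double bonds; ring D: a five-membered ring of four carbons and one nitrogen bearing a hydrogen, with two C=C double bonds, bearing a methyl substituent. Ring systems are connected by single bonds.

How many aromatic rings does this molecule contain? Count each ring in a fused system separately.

3

Ring A is planar and fully conjugated; 3 ring double bonds give 6 π electrons. Since 6 = 4n+2 (n=1), ring A is aromatic (benzene ring).
Ring B has one sp³ carbon, so it is not fully conjugated — not aromatic (cyclopentene ring).
Ring C has a continuous p-orbital overlap around the ring; 3 ring double bonds give 6 π electrons. That satisfies 4n+2 with n=1, so ring C is aromatic (pyridazine).
Ring D has a continuous p-orbital overlap around the ring; 2 ring double bonds (4 π electrons) plus a heteroatom lone pair (2) give 6 π electrons. 6 = 4(1)+2, so ring D is aromatic (pyrrole).
Aromatic: A, C, D. Total: 3.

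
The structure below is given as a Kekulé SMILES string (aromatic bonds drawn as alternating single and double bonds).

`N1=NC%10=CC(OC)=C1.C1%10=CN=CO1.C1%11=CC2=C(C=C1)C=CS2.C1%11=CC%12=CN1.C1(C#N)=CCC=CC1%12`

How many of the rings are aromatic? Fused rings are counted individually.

5

The SMILES encodes a six-membered ring with two adjacent nitrogens and three alternating double bonds; a five-membered ring with an oxygen at position 1 and a nitrogen at position 3 (in a C=N bond), with two double bonds; a six-membered carbon ring with three alternating C=C double bonds, fused to a five-membered ring containing one sulfur and two C=C double bonds; a five-membered ring of four carbons and one nitrogen bearing a hydrogen, with two C=C double bonds; a six-membered carbon ring with two isolated C=C double bonds and two sp³ carbons.
The 6-membered ring with two nitrogens (1,2) is fully conjugated (every ring atom contributes a p orbital); 3 ring double bonds give 6 π electrons. Since 6 = 4n+2 (n=1), it is aromatic (pyridazine).
The 5-membered ring with one oxygen and one =N– is planar and fully conjugated; 2 ring double bonds (4 π electrons) plus a heteroatom lone pair (2) give 6 π electrons. 6 = 4(1)+2, so it is aromatic (oxazole).
The fused 6/5-membered bicyclic (with one sulfur) is a single π system with 9 sp² atoms and 10 π electrons from ring double bonds plus a heteroatom lone pair. 10 = 4(2)+2, so the system is aromatic and both rings count as aromatic (benzothiophene).
The 5-membered ring with one N–H has a continuous p-orbital overlap around the ring; 2 ring double bonds (4 π electrons) plus a heteroatom lone pair (2) give 6 π electrons. Since 6 = 4n+2 (n=1), it is aromatic (pyrrole).
The 6-membered ring has two sp³ carbons, so it is not fully conjugated — not aromatic (1,4-cyclohexadiene).
5 of the 6 rings are aromatic. Total: 5.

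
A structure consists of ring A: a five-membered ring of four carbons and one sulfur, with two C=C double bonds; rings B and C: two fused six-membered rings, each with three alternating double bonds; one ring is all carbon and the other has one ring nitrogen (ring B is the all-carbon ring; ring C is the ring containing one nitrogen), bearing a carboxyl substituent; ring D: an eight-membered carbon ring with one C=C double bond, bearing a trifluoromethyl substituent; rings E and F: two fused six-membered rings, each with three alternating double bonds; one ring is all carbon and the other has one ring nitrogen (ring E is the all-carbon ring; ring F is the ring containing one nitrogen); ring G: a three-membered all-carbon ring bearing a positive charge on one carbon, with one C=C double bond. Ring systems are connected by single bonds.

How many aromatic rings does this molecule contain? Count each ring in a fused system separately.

Ring A is fully conjugated (every ring atom contributes a p orbital); 2 ring double bonds (4 π electrons) plus a heteroatom lone pair (2) give 6 π electrons. Since 6 = 4n+2 (n=1), ring A is aromatic (thiophene).
Rings B and C form a fused bicyclic system (with one nitrogen) with 10 sp² atoms and 10 π electrons from ring double bonds. 10 = 4(2)+2, so the system is aromatic and both rings count as aromatic (quinoline).
Ring D has six sp³ carbons, so it is not fully conjugated — not aromatic (cyclooctene).
Rings E and F form a fused bicyclic system (with one nitrogen) with 10 sp² atoms and 10 π electrons from ring double bonds. 10 = 4(2)+2, so the system is aromatic and both rings count as aromatic (quinoline).
Ring G is planar and fully conjugated; 1 ring double bond (2 π electrons) plus the carbocation's empty p orbital (0, but keeps the ring conjugated) give 2 π electrons. That satisfies 4n+2 with n=0, so ring G is aromatic (cyclopropenyl cation).
Aromatic: A, B, C, E, F, G. Total: 6.

6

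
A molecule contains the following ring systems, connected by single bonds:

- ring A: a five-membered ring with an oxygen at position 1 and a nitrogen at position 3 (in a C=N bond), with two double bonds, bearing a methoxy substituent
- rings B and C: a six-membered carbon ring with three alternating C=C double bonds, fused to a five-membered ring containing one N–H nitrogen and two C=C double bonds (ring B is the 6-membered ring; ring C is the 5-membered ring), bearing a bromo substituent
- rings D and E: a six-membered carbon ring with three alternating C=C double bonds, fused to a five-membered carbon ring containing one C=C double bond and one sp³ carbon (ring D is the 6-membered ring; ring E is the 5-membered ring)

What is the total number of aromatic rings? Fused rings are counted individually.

Ring A is fully conjugated (every ring atom contributes a p orbital); 2 ring double bonds (4 π electrons) plus a heteroatom lone pair (2) give 6 π electrons. 6 = 4(1)+2, so ring A is aromatic (oxazole).
Rings B and C form a fused bicyclic system (with one N–H) with 9 sp² atoms and 10 π electrons from ring double bonds plus a heteroatom lone pair. 10 = 4(2)+2, so the system is aromatic and both rings count as aromatic (indole).
Ring D has a continuous p-orbital overlap around the ring; 3 ring double bonds give 6 π electrons. Since 6 = 4n+2 (n=1), ring D is aromatic (benzene ring).
Ring E has one sp³ carbon, so it is not fully conjugated — not aromatic (cyclopentene ring).
Aromatic: A, B, C, D. Total: 4.

4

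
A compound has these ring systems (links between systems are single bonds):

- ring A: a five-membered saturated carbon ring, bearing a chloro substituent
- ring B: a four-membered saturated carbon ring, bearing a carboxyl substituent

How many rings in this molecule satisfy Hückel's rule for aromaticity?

0

Ring A has only sp³ atoms, so it is not fully conjugated — not aromatic (cyclopentane).
Ring B has only sp³ atoms, so it is not fully conjugated — not aromatic (cyclobutane).
No ring is aromatic. Total: 0.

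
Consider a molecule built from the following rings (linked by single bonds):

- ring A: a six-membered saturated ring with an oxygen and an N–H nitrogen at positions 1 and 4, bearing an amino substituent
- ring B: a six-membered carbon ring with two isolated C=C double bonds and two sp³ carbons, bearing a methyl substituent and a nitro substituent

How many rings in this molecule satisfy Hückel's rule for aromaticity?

Ring A has only sp³ atoms, so it is not fully conjugated — not aromatic (morpholine).
Ring B has two sp³ carbons, so it is not fully conjugated — not aromatic (1,4-cyclohexadiene).
No ring is aromatic. Total: 0.

0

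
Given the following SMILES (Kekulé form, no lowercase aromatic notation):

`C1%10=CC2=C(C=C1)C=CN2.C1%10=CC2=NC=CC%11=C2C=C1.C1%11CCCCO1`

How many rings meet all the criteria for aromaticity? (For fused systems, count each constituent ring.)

The SMILES encodes a six-membered carbon ring with three alternating C=C double bonds, fused to a five-membered ring containing one N–H nitrogen and two C=C double bonds; two fused six-membered rings, each with three alternating double bonds; one ring is all carbon and the other has one ring nitrogen; a six-membered saturated ring of five carbons and one oxygen.
The fused 6/5-membered bicyclic (with one N–H) is a single π system with 9 sp² atoms and 10 π electrons from ring double bonds plus a heteroatom lone pair. 10 = 4(2)+2, so the system is aromatic and both rings count as aromatic (indole).
The fused 6/6-membered bicyclic (with one nitrogen) is a single π system with 10 sp² atoms and 10 π electrons from ring double bonds. 10 = 4(2)+2, so the system is aromatic and both rings count as aromatic (quinoline).
The 6-membered ring with one oxygen has only sp³ atoms, so it is not fully conjugated — not aromatic (tetrahydropyran).
4 of the 5 rings are aromatic. Total: 4.

4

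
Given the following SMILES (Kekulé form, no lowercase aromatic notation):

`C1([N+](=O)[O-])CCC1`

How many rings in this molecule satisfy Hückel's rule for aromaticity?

The SMILES encodes a four-membered saturated carbon ring.
The 4-membered ring has only sp³ atoms, so it is not fully conjugated — not aromatic (cyclobutane).

0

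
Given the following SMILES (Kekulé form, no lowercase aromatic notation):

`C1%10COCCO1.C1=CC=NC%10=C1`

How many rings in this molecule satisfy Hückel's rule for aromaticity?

The SMILES encodes a six-membered saturated ring with oxygens at positions 1 and 4; a six-membered ring of five carbons and one nitrogen with three alternating double bonds.
The 6-membered ring with two oxygens (1,4) has only sp³ atoms, so it is not fully conjugated — not aromatic (1,4-dioxane).
The 6-membered ring with one nitrogen is planar and fully conjugated; 3 ring double bonds give 6 π electrons. Since 6 = 4n+2 (n=1), it is aromatic (pyridine).
1 of the 2 rings is aromatic. Total: 1.

1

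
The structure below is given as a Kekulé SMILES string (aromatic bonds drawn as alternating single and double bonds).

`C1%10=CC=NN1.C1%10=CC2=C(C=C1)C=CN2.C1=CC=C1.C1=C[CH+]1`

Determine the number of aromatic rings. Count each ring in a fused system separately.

The SMILES encodes a five-membered ring with two adjacent nitrogens (one bearing H, one in a double bond) and two double bonds; a six-membered carbon ring with three alternating C=C double bonds, fused to a five-membered ring containing one N–H nitrogen and two C=C double bonds; a four-membered carbon ring with two alternating C=C double bonds; a three-membered all-carbon ring bearing a positive charge on one carbon, with one C=C double bond.
The 5-membered ring with two adjacent nitrogens (one N–H, one =N–) is fully conjugated (every ring atom contributes a p orbital); 2 ring double bonds (4 π electrons) plus a heteroatom lone pair (2) give 6 π electrons. Since 6 = 4n+2 (n=1), it is aromatic (pyrazole).
The fused 6/5-membered bicyclic (with one N–H) is a single π system with 9 sp² atoms and 10 π electrons from ring double bonds plus a heteroatom lone pair. 10 = 4(2)+2, so the system is aromatic and both rings count as aromatic (indole).
The 4-membered ring has only sp² ring atoms; a planar conformation would have a fully conjugated π system of 4 electrons. But 4 = 4(1), which is 4n not 4n+2, so it is not aromatic (cyclobutadiene) — cyclobutadiene is antiaromatic and distorts to a rectangle.
The 3-membered ring is planar and fully conjugated; 1 ring double bond (2 π electrons) plus the carbocation's empty p orbital (0, but keeps the ring conjugated) give 2 π electrons. That satisfies 4n+2 with n=0, so it is aromatic (cyclopropenyl cation).
4 of the 5 rings are aromatic. Total: 4.

4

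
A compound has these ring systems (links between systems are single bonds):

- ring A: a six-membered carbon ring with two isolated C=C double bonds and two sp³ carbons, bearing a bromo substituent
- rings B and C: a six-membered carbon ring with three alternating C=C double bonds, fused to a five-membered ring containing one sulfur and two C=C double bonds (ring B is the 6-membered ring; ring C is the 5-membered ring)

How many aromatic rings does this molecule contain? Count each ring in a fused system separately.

Ring A has two sp³ carbons, so it is not fully conjugated — not aromatic (1,4-cyclohexadiene).
Rings B and C form a fused bicyclic system (with one sulfur) with 9 sp² atoms and 10 π electrons from ring double bonds plus a heteroatom lone pair. 10 = 4(2)+2, so the system is aromatic and both rings count as aromatic (benzothiophene).
Aromatic: B, C. Total: 2.

2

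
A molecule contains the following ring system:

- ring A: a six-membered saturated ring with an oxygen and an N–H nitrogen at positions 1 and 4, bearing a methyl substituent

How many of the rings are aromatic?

Ring A has only sp³ atoms, so it is not fully conjugated — not aromatic (morpholine).

0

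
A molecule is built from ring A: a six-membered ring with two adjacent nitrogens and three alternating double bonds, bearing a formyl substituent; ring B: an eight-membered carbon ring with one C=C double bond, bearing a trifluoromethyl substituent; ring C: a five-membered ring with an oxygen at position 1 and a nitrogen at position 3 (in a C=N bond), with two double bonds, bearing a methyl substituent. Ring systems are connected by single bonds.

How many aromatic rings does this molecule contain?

2

Ring A is fully conjugated (every ring atom contributes a p orbital); 3 ring double bonds give 6 π electrons. That satisfies 4n+2 with n=1, so ring A is aromatic (pyridazine).
Ring B has six sp³ carbons, so it is not fully conjugated — not aromatic (cyclooctene).
Ring C has a continuous p-orbital overlap around the ring; 2 ring double bonds (4 π electrons) plus a heteroatom lone pair (2) give 6 π electrons. Since 6 = 4n+2 (n=1), ring C is aromatic (oxazole).
Aromatic: A, C. Total: 2.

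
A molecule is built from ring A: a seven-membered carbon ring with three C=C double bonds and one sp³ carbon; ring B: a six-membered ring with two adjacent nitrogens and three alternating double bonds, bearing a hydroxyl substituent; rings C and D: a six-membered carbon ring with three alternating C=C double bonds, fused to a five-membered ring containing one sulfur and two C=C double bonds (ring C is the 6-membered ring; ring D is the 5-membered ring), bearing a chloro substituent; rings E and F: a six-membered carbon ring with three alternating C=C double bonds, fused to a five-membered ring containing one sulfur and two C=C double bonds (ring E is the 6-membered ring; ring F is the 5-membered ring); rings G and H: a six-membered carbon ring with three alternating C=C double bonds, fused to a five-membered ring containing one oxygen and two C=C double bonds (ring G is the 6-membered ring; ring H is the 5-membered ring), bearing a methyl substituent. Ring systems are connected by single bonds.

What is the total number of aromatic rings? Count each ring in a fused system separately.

Ring A has one sp³ carbon, so it is not fully conjugated — not aromatic (cycloheptatriene).
Ring B is planar and fully conjugated; 3 ring double bonds give 6 π electrons. 6 = 4(1)+2, so ring B is aromatic (pyridazine).
Rings C and D form a fused bicyclic system (with one sulfur) with 9 sp² atoms and 10 π electrons from ring double bonds plus a heteroatom lone pair. 10 = 4(2)+2, so the system is aromatic and both rings count as aromatic (benzothiophene).
Rings E and F form a fused bicyclic system (with one sulfur) with 9 sp² atoms and 10 π electrons from ring double bonds plus a heteroatom lone pair. 10 = 4(2)+2, so the system is aromatic and both rings count as aromatic (benzothiophene).
Rings G and H form a fused bicyclic system (with one oxygen) with 9 sp² atoms and 10 π electrons from ring double bonds plus a heteroatom lone pair. 10 = 4(2)+2, so the system is aromatic and both rings count as aromatic (benzofuran).
Aromatic: B, C, D, E, F, G, H. Total: 7.

7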